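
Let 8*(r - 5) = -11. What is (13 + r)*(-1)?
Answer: -133/8 ≈ -16.625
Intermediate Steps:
r = 29/8 (r = 5 + (⅛)*(-11) = 5 - 11/8 = 29/8 ≈ 3.6250)
(13 + r)*(-1) = (13 + 29/8)*(-1) = (133/8)*(-1) = -133/8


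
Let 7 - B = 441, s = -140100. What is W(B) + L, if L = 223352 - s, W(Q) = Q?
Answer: 363018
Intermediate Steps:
B = -434 (B = 7 - 1*441 = 7 - 441 = -434)
L = 363452 (L = 223352 - 1*(-140100) = 223352 + 140100 = 363452)
W(B) + L = -434 + 363452 = 363018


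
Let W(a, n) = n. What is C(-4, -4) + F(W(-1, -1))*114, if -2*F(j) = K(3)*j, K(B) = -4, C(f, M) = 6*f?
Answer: -252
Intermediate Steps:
F(j) = 2*j (F(j) = -(-2)*j = 2*j)
C(-4, -4) + F(W(-1, -1))*114 = 6*(-4) + (2*(-1))*114 = -24 - 2*114 = -24 - 228 = -252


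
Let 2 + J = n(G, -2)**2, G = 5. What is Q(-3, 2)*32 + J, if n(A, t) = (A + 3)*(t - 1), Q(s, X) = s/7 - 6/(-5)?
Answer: 20954/35 ≈ 598.69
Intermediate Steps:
Q(s, X) = 6/5 + s/7 (Q(s, X) = s*(1/7) - 6*(-1/5) = s/7 + 6/5 = 6/5 + s/7)
n(A, t) = (-1 + t)*(3 + A) (n(A, t) = (3 + A)*(-1 + t) = (-1 + t)*(3 + A))
J = 574 (J = -2 + (-3 - 1*5 + 3*(-2) + 5*(-2))**2 = -2 + (-3 - 5 - 6 - 10)**2 = -2 + (-24)**2 = -2 + 576 = 574)
Q(-3, 2)*32 + J = (6/5 + (1/7)*(-3))*32 + 574 = (6/5 - 3/7)*32 + 574 = (27/35)*32 + 574 = 864/35 + 574 = 20954/35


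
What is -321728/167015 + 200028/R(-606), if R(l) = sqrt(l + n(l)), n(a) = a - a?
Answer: -321728/167015 - 33338*I*sqrt(606)/101 ≈ -1.9263 - 8125.6*I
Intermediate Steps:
n(a) = 0
R(l) = sqrt(l) (R(l) = sqrt(l + 0) = sqrt(l))
-321728/167015 + 200028/R(-606) = -321728/167015 + 200028/(sqrt(-606)) = -321728*1/167015 + 200028/((I*sqrt(606))) = -321728/167015 + 200028*(-I*sqrt(606)/606) = -321728/167015 - 33338*I*sqrt(606)/101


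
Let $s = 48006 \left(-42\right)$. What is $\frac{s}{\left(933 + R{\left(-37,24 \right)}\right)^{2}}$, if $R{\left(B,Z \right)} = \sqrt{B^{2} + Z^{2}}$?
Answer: $- \frac{2016252}{\left(933 + \sqrt{1945}\right)^{2}} \approx -2.1119$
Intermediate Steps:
$s = -2016252$
$\frac{s}{\left(933 + R{\left(-37,24 \right)}\right)^{2}} = - \frac{2016252}{\left(933 + \sqrt{\left(-37\right)^{2} + 24^{2}}\right)^{2}} = - \frac{2016252}{\left(933 + \sqrt{1369 + 576}\right)^{2}} = - \frac{2016252}{\left(933 + \sqrt{1945}\right)^{2}}$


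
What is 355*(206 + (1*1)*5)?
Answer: 74905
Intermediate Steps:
355*(206 + (1*1)*5) = 355*(206 + 1*5) = 355*(206 + 5) = 355*211 = 74905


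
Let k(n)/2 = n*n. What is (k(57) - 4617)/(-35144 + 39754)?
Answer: 1881/4610 ≈ 0.40803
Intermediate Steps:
k(n) = 2*n² (k(n) = 2*(n*n) = 2*n²)
(k(57) - 4617)/(-35144 + 39754) = (2*57² - 4617)/(-35144 + 39754) = (2*3249 - 4617)/4610 = (6498 - 4617)*(1/4610) = 1881*(1/4610) = 1881/4610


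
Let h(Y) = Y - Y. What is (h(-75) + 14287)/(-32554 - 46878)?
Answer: -14287/79432 ≈ -0.17986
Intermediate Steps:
h(Y) = 0
(h(-75) + 14287)/(-32554 - 46878) = (0 + 14287)/(-32554 - 46878) = 14287/(-79432) = 14287*(-1/79432) = -14287/79432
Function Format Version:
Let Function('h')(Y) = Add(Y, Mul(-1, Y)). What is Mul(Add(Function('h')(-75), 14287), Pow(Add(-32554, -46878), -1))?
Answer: Rational(-14287, 79432) ≈ -0.17986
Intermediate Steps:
Function('h')(Y) = 0
Mul(Add(Function('h')(-75), 14287), Pow(Add(-32554, -46878), -1)) = Mul(Add(0, 14287), Pow(Add(-32554, -46878), -1)) = Mul(14287, Pow(-79432, -1)) = Mul(14287, Rational(-1, 79432)) = Rational(-14287, 79432)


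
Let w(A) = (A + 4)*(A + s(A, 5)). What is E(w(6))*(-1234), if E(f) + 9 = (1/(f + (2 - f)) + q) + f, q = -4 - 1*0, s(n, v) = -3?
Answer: -21595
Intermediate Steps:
w(A) = (-3 + A)*(4 + A) (w(A) = (A + 4)*(A - 3) = (4 + A)*(-3 + A) = (-3 + A)*(4 + A))
q = -4 (q = -4 + 0 = -4)
E(f) = -25/2 + f (E(f) = -9 + ((1/(f + (2 - f)) - 4) + f) = -9 + ((1/2 - 4) + f) = -9 + ((½ - 4) + f) = -9 + (-7/2 + f) = -25/2 + f)
E(w(6))*(-1234) = (-25/2 + (-12 + 6 + 6²))*(-1234) = (-25/2 + (-12 + 6 + 36))*(-1234) = (-25/2 + 30)*(-1234) = (35/2)*(-1234) = -21595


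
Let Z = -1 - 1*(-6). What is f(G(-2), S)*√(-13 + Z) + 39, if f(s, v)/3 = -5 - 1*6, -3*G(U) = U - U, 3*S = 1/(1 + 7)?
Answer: 39 - 66*I*√2 ≈ 39.0 - 93.338*I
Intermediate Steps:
S = 1/24 (S = 1/(3*(1 + 7)) = (⅓)/8 = (⅓)*(⅛) = 1/24 ≈ 0.041667)
Z = 5 (Z = -1 + 6 = 5)
G(U) = 0 (G(U) = -(U - U)/3 = -⅓*0 = 0)
f(s, v) = -33 (f(s, v) = 3*(-5 - 1*6) = 3*(-5 - 6) = 3*(-11) = -33)
f(G(-2), S)*√(-13 + Z) + 39 = -33*√(-13 + 5) + 39 = -66*I*√2 + 39 = 39 - 66*I*√2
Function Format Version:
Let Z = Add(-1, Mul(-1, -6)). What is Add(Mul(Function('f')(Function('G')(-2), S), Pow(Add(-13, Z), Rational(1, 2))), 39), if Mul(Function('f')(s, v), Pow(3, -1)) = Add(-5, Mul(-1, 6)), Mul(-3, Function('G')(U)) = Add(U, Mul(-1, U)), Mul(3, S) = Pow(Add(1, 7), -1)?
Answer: Add(39, Mul(-66, I, Pow(2, Rational(1, 2)))) ≈ Add(39.000, Mul(-93.338, I))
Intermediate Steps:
S = Rational(1, 24) (S = Mul(Rational(1, 3), Pow(Add(1, 7), -1)) = Mul(Rational(1, 3), Pow(8, -1)) = Mul(Rational(1, 3), Rational(1, 8)) = Rational(1, 24) ≈ 0.041667)
Z = 5 (Z = Add(-1, 6) = 5)
Function('G')(U) = 0 (Function('G')(U) = Mul(Rational(-1, 3), Add(U, Mul(-1, U))) = Mul(Rational(-1, 3), 0) = 0)
Function('f')(s, v) = -33 (Function('f')(s, v) = Mul(3, Add(-5, Mul(-1, 6))) = Mul(3, Add(-5, -6)) = Mul(3, -11) = -33)
Add(Mul(Function('f')(Function('G')(-2), S), Pow(Add(-13, Z), Rational(1, 2))), 39) = Add(Mul(-33, Pow(Add(-13, 5), Rational(1, 2))), 39) = Add(Mul(-33, Pow(-8, Rational(1, 2))), 39) = Add(Mul(-33, Mul(2, I, Pow(2, Rational(1, 2)))), 39) = Add(Mul(-66, I, Pow(2, Rational(1, 2))), 39) = Add(39, Mul(-66, I, Pow(2, Rational(1, 2))))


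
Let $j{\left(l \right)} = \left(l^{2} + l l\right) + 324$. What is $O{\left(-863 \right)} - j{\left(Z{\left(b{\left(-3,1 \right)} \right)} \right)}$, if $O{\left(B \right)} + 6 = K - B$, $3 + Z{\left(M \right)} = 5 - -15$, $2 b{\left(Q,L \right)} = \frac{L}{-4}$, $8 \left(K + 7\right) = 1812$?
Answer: $\frac{349}{2} \approx 174.5$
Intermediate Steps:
$K = \frac{439}{2}$ ($K = -7 + \frac{1}{8} \cdot 1812 = -7 + \frac{453}{2} = \frac{439}{2} \approx 219.5$)
$b{\left(Q,L \right)} = - \frac{L}{8}$ ($b{\left(Q,L \right)} = \frac{L \frac{1}{-4}}{2} = \frac{L \left(- \frac{1}{4}\right)}{2} = \frac{\left(- \frac{1}{4}\right) L}{2} = - \frac{L}{8}$)
$Z{\left(M \right)} = 17$ ($Z{\left(M \right)} = -3 + \left(5 - -15\right) = -3 + \left(5 + 15\right) = -3 + 20 = 17$)
$O{\left(B \right)} = \frac{427}{2} - B$ ($O{\left(B \right)} = -6 - \left(- \frac{439}{2} + B\right) = \frac{427}{2} - B$)
$j{\left(l \right)} = 324 + 2 l^{2}$ ($j{\left(l \right)} = \left(l^{2} + l^{2}\right) + 324 = 2 l^{2} + 324 = 324 + 2 l^{2}$)
$O{\left(-863 \right)} - j{\left(Z{\left(b{\left(-3,1 \right)} \right)} \right)} = \left(\frac{427}{2} - -863\right) - \left(324 + 2 \cdot 17^{2}\right) = \left(\frac{427}{2} + 863\right) - \left(324 + 2 \cdot 289\right) = \frac{2153}{2} - \left(324 + 578\right) = \frac{2153}{2} - 902 = \frac{349}{2}$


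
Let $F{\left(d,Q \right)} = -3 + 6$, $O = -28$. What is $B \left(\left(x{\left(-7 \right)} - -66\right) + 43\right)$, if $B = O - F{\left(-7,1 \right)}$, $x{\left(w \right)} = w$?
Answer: $-3162$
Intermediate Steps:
$F{\left(d,Q \right)} = 3$
$B = -31$ ($B = -28 - 3 = -31$)
$B \left(\left(x{\left(-7 \right)} - -66\right) + 43\right) = - 31 \left(\left(-7 - -66\right) + 43\right) = - 31 \left(\left(-7 + 66\right) + 43\right) = - 31 \left(59 + 43\right) = \left(-31\right) 102 = -3162$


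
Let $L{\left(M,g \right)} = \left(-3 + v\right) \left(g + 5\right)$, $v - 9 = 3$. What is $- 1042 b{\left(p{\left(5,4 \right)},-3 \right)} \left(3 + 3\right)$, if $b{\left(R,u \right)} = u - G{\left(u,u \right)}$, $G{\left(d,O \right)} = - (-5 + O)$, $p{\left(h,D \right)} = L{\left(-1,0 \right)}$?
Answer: $68772$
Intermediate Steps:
$v = 12$ ($v = 9 + 3 = 12$)
$L{\left(M,g \right)} = 45 + 9 g$ ($L{\left(M,g \right)} = \left(-3 + 12\right) \left(g + 5\right) = 9 \left(5 + g\right) = 45 + 9 g$)
$p{\left(h,D \right)} = 45$ ($p{\left(h,D \right)} = 45 + 9 \cdot 0 = 45 + 0 = 45$)
$G{\left(d,O \right)} = 5 - O$
$b{\left(R,u \right)} = -5 + 2 u$ ($b{\left(R,u \right)} = u - \left(5 - u\right) = u + \left(-5 + u\right) = -5 + 2 u$)
$- 1042 b{\left(p{\left(5,4 \right)},-3 \right)} \left(3 + 3\right) = - 1042 \left(-5 + 2 \left(-3\right)\right) \left(3 + 3\right) = - 1042 \left(-5 - 6\right) 6 = - 1042 \left(\left(-11\right) 6\right) = \left(-1042\right) \left(-66\right) = 68772$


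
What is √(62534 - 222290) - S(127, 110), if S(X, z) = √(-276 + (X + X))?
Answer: I*(-√22 + 2*√39939) ≈ 395.0*I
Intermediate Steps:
S(X, z) = √(-276 + 2*X)
√(62534 - 222290) - S(127, 110) = √(62534 - 222290) - √(-276 + 2*127) = √(-159756) - √(-276 + 254) = 2*I*√39939 - √(-22) = 2*I*√39939 - I*√22 = -I*√22 + 2*I*√39939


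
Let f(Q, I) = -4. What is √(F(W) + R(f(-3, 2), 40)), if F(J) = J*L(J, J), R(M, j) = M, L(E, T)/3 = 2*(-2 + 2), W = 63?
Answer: 2*I ≈ 2.0*I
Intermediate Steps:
L(E, T) = 0 (L(E, T) = 3*(2*(-2 + 2)) = 3*(2*0) = 3*0 = 0)
F(J) = 0 (F(J) = J*0 = 0)
√(F(W) + R(f(-3, 2), 40)) = √(0 - 4) = √(-4) = 2*I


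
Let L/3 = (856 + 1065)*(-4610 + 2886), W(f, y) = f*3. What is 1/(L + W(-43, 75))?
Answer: -1/9935541 ≈ -1.0065e-7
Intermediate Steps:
W(f, y) = 3*f
L = -9935412 (L = 3*((856 + 1065)*(-4610 + 2886)) = 3*(1921*(-1724)) = 3*(-3311804) = -9935412)
1/(L + W(-43, 75)) = 1/(-9935412 + 3*(-43)) = 1/(-9935412 - 129) = 1/(-9935541) = -1/9935541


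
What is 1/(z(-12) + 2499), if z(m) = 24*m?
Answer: 1/2211 ≈ 0.00045228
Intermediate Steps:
1/(z(-12) + 2499) = 1/(24*(-12) + 2499) = 1/(-288 + 2499) = 1/2211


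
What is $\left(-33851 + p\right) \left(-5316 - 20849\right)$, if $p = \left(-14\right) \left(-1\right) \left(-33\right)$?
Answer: $897799645$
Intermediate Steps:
$p = -462$ ($p = 14 \left(-33\right) = -462$)
$\left(-33851 + p\right) \left(-5316 - 20849\right) = \left(-33851 - 462\right) \left(-5316 - 20849\right) = \left(-34313\right) \left(-26165\right) = 897799645$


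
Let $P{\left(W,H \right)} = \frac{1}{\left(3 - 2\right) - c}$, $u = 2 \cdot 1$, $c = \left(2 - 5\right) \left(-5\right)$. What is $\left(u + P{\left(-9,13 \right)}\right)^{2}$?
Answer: $\frac{729}{196} \approx 3.7194$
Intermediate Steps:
$c = 15$ ($c = \left(-3\right) \left(-5\right) = 15$)
$u = 2$
$P{\left(W,H \right)} = - \frac{1}{14}$ ($P{\left(W,H \right)} = \frac{1}{\left(3 - 2\right) - 15} = \frac{1}{1 - 15} = \frac{1}{-14} = - \frac{1}{14}$)
$\left(u + P{\left(-9,13 \right)}\right)^{2} = \left(2 - \frac{1}{14}\right)^{2} = \left(\frac{27}{14}\right)^{2} = \frac{729}{196}$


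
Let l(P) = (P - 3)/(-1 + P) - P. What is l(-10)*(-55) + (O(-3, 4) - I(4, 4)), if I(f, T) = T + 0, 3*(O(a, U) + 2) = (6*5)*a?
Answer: -651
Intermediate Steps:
O(a, U) = -2 + 10*a (O(a, U) = -2 + ((6*5)*a)/3 = -2 + (30*a)/3 = -2 + 10*a)
I(f, T) = T
l(P) = -P + (-3 + P)/(-1 + P) (l(P) = (-3 + P)/(-1 + P) - P = -P + (-3 + P)/(-1 + P))
l(-10)*(-55) + (O(-3, 4) - I(4, 4)) = ((-3 - 1*(-10)² + 2*(-10))/(-1 - 10))*(-55) + ((-2 + 10*(-3)) - 1*4) = ((-3 - 1*100 - 20)/(-11))*(-55) + ((-2 - 30) - 4) = -(-3 - 100 - 20)/11*(-55) + (-32 - 4) = -1/11*(-123)*(-55) - 36 = (123/11)*(-55) - 36 = -615 - 36 = -651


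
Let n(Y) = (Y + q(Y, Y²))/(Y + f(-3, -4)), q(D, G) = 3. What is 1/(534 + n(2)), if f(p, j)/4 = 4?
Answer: 18/9617 ≈ 0.0018717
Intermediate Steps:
f(p, j) = 16 (f(p, j) = 4*4 = 16)
n(Y) = (3 + Y)/(16 + Y) (n(Y) = (Y + 3)/(Y + 16) = (3 + Y)/(16 + Y))
1/(534 + n(2)) = 1/(534 + (3 + 2)/(16 + 2)) = 1/(534 + 5/18) = 1/(9617/18) = 18/9617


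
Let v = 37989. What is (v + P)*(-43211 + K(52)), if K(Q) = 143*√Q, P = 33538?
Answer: -3090753197 + 20456722*√13 ≈ -3.0170e+9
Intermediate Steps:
(v + P)*(-43211 + K(52)) = (37989 + 33538)*(-43211 + 143*√52) = 71527*(-43211 + 143*(2*√13)) = 71527*(-43211 + 286*√13) = -3090753197 + 20456722*√13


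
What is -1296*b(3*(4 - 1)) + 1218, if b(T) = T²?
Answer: -103758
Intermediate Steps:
-1296*b(3*(4 - 1)) + 1218 = -1296*9*(4 - 1)² + 1218 = -1296*(3*3)² + 1218 = -1296*9² + 1218 = -1296*81 + 1218 = -104976 + 1218 = -103758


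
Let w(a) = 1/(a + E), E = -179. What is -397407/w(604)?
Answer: -168897975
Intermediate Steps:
w(a) = 1/(-179 + a) (w(a) = 1/(a - 179) = 1/(-179 + a))
-397407/w(604) = -397407/(1/(-179 + 604)) = -397407/(1/425) = -397407/1/425 = -397407*425 = -168897975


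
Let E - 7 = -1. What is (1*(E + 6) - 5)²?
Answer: 49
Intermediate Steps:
E = 6 (E = 7 - 1 = 6)
(1*(E + 6) - 5)² = (1*(6 + 6) - 5)² = (1*12 - 5)² = (12 - 5)² = 7² = 49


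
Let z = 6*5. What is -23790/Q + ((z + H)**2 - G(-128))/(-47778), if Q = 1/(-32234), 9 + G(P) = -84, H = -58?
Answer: 36638409276203/47778 ≈ 7.6685e+8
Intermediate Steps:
G(P) = -93 (G(P) = -9 - 84 = -93)
Q = -1/32234 ≈ -3.1023e-5
z = 30
-23790/Q + ((z + H)**2 - G(-128))/(-47778) = -23790/(-1/32234) + ((30 - 58)**2 - 1*(-93))/(-47778) = -23790*(-32234) + ((-28)**2 + 93)*(-1/47778) = 766846860 + (784 + 93)*(-1/47778) = 766846860 + 877*(-1/47778) = 766846860 - 877/47778 = 36638409276203/47778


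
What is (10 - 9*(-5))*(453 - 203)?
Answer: 13750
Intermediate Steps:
(10 - 9*(-5))*(453 - 203) = (10 + 45)*250 = 55*250 = 13750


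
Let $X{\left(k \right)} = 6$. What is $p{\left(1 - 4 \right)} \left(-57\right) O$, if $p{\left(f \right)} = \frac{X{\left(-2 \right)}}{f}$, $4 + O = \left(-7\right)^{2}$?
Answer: $5130$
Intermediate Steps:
$O = 45$ ($O = -4 + \left(-7\right)^{2} = -4 + 49 = 45$)
$p{\left(f \right)} = \frac{6}{f}$
$p{\left(1 - 4 \right)} \left(-57\right) O = \frac{6}{1 - 4} \left(-57\right) 45 = \frac{6}{-3} \left(-57\right) 45 = 6 \left(- \frac{1}{3}\right) \left(-57\right) 45 = \left(-2\right) \left(-57\right) 45 = 114 \cdot 45 = 5130$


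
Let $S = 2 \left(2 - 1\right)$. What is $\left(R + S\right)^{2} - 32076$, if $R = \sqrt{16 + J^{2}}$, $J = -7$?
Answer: $-32007 + 4 \sqrt{65} \approx -31975.0$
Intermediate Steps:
$S = 2$ ($S = 2 \cdot 1 = 2$)
$R = \sqrt{65}$ ($R = \sqrt{16 + \left(-7\right)^{2}} = \sqrt{16 + 49} = \sqrt{65} \approx 8.0623$)
$\left(R + S\right)^{2} - 32076 = \left(\sqrt{65} + 2\right)^{2} - 32076 = \left(2 + \sqrt{65}\right)^{2} - 32076 = -32076 + \left(2 + \sqrt{65}\right)^{2}$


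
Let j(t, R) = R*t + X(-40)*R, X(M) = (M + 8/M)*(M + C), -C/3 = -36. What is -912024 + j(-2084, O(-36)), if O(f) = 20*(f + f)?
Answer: 6025320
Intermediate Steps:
C = 108 (C = -3*(-36) = 108)
O(f) = 40*f (O(f) = 20*(2*f) = 40*f)
X(M) = (108 + M)*(M + 8/M) (X(M) = (M + 8/M)*(M + 108) = (M + 8/M)*(108 + M) = (108 + M)*(M + 8/M))
j(t, R) = -13668*R/5 + R*t (j(t, R) = R*t + (8 + (-40)² + 108*(-40) + 864/(-40))*R = R*t + (8 + 1600 - 4320 + 864*(-1/40))*R = R*t + (8 + 1600 - 4320 - 108/5)*R = R*t - 13668*R/5 = -13668*R/5 + R*t)
-912024 + j(-2084, O(-36)) = -912024 + (40*(-36))*(-13668 + 5*(-2084))/5 = -912024 + (⅕)*(-1440)*(-13668 - 10420) = -912024 + (⅕)*(-1440)*(-24088) = -912024 + 6937344 = 6025320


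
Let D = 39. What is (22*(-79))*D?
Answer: -67782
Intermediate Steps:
(22*(-79))*D = (22*(-79))*39 = -1738*39 = -67782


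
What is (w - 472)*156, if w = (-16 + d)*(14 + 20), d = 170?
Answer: 743184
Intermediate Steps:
w = 5236 (w = (-16 + 170)*(14 + 20) = 154*34 = 5236)
(w - 472)*156 = (5236 - 472)*156 = 4764*156 = 743184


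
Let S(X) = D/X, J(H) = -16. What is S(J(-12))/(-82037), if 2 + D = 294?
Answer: 73/328148 ≈ 0.00022246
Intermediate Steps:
D = 292 (D = -2 + 294 = 292)
S(X) = 292/X
S(J(-12))/(-82037) = (292/(-16))/(-82037) = (292*(-1/16))*(-1/82037) = -73/4*(-1/82037) = 73/328148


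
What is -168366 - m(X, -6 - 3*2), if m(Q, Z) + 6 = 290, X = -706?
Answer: -168650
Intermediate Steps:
m(Q, Z) = 284 (m(Q, Z) = -6 + 290 = 284)
-168366 - m(X, -6 - 3*2) = -168366 - 1*284 = -168366 - 284 = -168650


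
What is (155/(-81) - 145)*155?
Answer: -1844500/81 ≈ -22772.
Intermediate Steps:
(155/(-81) - 145)*155 = (155*(-1/81) - 145)*155 = (-155/81 - 145)*155 = -11900/81*155 = -1844500/81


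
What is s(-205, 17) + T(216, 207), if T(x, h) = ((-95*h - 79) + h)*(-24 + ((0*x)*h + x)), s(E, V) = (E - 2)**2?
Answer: -3708255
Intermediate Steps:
s(E, V) = (-2 + E)**2
T(x, h) = (-79 - 94*h)*(-24 + x) (T(x, h) = ((-79 - 95*h) + h)*(-24 + (0*h + x)) = (-79 - 94*h)*(-24 + (0 + x)) = (-79 - 94*h)*(-24 + x))
s(-205, 17) + T(216, 207) = (-2 - 205)**2 + (1896 - 79*216 + 2256*207 - 94*207*216) = (-207)**2 + (1896 - 17064 + 466992 - 4202928) = 42849 - 3751104 = -3708255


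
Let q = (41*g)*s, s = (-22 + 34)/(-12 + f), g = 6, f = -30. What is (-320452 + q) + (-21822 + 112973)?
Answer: -1605599/7 ≈ -2.2937e+5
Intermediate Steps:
s = -2/7 (s = (-22 + 34)/(-12 - 30) = 12/(-42) = 12*(-1/42) = -2/7 ≈ -0.28571)
q = -492/7 (q = (41*6)*(-2/7) = 246*(-2/7) = -492/7 ≈ -70.286)
(-320452 + q) + (-21822 + 112973) = (-320452 - 492/7) + (-21822 + 112973) = -2243656/7 + 91151 = -1605599/7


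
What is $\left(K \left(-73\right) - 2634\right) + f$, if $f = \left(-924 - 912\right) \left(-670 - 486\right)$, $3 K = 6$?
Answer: $2119636$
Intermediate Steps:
$K = 2$ ($K = \frac{1}{3} \cdot 6 = 2$)
$f = 2122416$ ($f = \left(-1836\right) \left(-1156\right) = 2122416$)
$\left(K \left(-73\right) - 2634\right) + f = \left(2 \left(-73\right) - 2634\right) + 2122416 = \left(-146 - 2634\right) + 2122416 = -2780 + 2122416 = 2119636$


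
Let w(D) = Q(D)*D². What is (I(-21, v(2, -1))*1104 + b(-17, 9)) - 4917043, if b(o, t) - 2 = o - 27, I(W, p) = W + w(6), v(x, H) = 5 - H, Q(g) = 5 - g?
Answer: -4980013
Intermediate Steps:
w(D) = D²*(5 - D) (w(D) = (5 - D)*D² = D²*(5 - D))
I(W, p) = -36 + W (I(W, p) = W + 6²*(5 - 1*6) = W + 36*(5 - 6) = W + 36*(-1) = W - 36 = -36 + W)
b(o, t) = -25 + o (b(o, t) = 2 + (o - 27) = 2 + (-27 + o) = -25 + o)
(I(-21, v(2, -1))*1104 + b(-17, 9)) - 4917043 = ((-36 - 21)*1104 + (-25 - 17)) - 4917043 = (-57*1104 - 42) - 4917043 = (-62928 - 42) - 4917043 = -62970 - 4917043 = -4980013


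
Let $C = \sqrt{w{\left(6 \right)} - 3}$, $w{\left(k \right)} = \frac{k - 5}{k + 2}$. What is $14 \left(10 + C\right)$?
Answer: $140 + \frac{7 i \sqrt{46}}{2} \approx 140.0 + 23.738 i$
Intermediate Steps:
$w{\left(k \right)} = \frac{-5 + k}{2 + k}$
$C = \frac{i \sqrt{46}}{4}$ ($C = \sqrt{\frac{-5 + 6}{2 + 6} - 3} = \sqrt{\frac{1}{8} \cdot 1 - 3} = \sqrt{\frac{1}{8} - 3} = \sqrt{- \frac{23}{8}} = \frac{i \sqrt{46}}{4} \approx 1.6956 i$)
$14 \left(10 + C\right) = 14 \left(10 + \frac{i \sqrt{46}}{4}\right) = 140 + \frac{7 i \sqrt{46}}{2}$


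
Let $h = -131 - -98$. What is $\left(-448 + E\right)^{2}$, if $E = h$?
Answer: $231361$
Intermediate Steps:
$h = -33$ ($h = -131 + 98 = -33$)
$E = -33$
$\left(-448 + E\right)^{2} = \left(-448 - 33\right)^{2} = \left(-481\right)^{2} = 231361$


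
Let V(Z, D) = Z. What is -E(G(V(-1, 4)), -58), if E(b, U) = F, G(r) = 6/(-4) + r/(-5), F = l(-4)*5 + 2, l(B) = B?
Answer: 18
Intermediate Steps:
F = -18 (F = -4*5 + 2 = -20 + 2 = -18)
G(r) = -3/2 - r/5 (G(r) = 6*(-1/4) + r*(-1/5) = -3/2 - r/5)
E(b, U) = -18
-E(G(V(-1, 4)), -58) = -1*(-18) = 18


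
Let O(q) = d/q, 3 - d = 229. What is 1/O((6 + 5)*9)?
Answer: -99/226 ≈ -0.43805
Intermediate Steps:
d = -226 (d = 3 - 1*229 = 3 - 229 = -226)
O(q) = -226/q
1/O((6 + 5)*9) = 1/(-226*1/(9*(6 + 5))) = 1/(-226/(11*9)) = 1/(-226/99) = -99/226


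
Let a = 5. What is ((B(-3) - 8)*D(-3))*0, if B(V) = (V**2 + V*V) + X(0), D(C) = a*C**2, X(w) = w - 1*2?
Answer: 0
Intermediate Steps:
X(w) = -2 + w (X(w) = w - 2 = -2 + w)
D(C) = 5*C**2
B(V) = -2 + 2*V**2 (B(V) = (V**2 + V*V) + (-2 + 0) = (V**2 + V**2) - 2 = 2*V**2 - 2 = -2 + 2*V**2)
((B(-3) - 8)*D(-3))*0 = (((-2 + 2*(-3)**2) - 8)*(5*(-3)**2))*0 = (((-2 + 2*9) - 8)*(5*9))*0 = (((-2 + 18) - 8)*45)*0 = ((16 - 8)*45)*0 = (8*45)*0 = 360*0 = 0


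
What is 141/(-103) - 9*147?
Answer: -136410/103 ≈ -1324.4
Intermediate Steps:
141/(-103) - 9*147 = 141*(-1/103) - 1323 = -141/103 - 1323 = -136410/103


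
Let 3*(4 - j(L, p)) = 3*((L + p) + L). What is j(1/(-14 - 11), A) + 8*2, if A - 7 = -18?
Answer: 777/25 ≈ 31.080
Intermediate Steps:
A = -11 (A = 7 - 18 = -11)
j(L, p) = 4 - p - 2*L (j(L, p) = 4 - ((L + p) + L) = 4 - (p + 2*L) = 4 - (3*p + 6*L)/3 = 4 + (-p - 2*L) = 4 - p - 2*L)
j(1/(-14 - 11), A) + 8*2 = (4 - 1*(-11) - 2/(-14 - 11)) + 8*2 = (4 + 11 - 2/(-25)) + 16 = (4 + 11 - 2*(-1/25)) + 16 = (4 + 11 + 2/25) + 16 = 377/25 + 16 = 777/25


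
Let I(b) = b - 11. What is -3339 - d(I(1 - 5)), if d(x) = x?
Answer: -3324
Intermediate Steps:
I(b) = -11 + b
-3339 - d(I(1 - 5)) = -3339 - (-11 + (1 - 5)) = -3339 - (-11 - 4) = -3339 - 1*(-15) = -3339 + 15 = -3324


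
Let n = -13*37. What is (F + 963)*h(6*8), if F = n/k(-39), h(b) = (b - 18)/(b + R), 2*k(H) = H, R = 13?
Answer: 29630/61 ≈ 485.74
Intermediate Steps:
k(H) = H/2
n = -481
h(b) = (-18 + b)/(13 + b) (h(b) = (b - 18)/(b + 13) = (-18 + b)/(13 + b))
F = 74/3 (F = -481/((½)*(-39)) = -481/(-39/2) = -481*(-2/39) = 74/3 ≈ 24.667)
(F + 963)*h(6*8) = (74/3 + 963)*((-18 + 6*8)/(13 + 6*8)) = 2963*((-18 + 48)/(13 + 48))/3 = 2963*(30/61)/3 = 2963*((1/61)*30)/3 = (2963/3)*(30/61) = 29630/61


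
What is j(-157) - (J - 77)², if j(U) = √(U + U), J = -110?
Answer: -34969 + I*√314 ≈ -34969.0 + 17.72*I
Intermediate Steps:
j(U) = √2*√U (j(U) = √(2*U) = √2*√U)
j(-157) - (J - 77)² = √2*√(-157) - (-110 - 77)² = √2*(I*√157) - 1*(-187)² = I*√314 - 1*34969 = I*√314 - 34969 = -34969 + I*√314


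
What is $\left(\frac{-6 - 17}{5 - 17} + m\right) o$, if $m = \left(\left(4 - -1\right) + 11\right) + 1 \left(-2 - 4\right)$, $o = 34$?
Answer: $\frac{2431}{6} \approx 405.17$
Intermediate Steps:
$m = 10$ ($m = \left(\left(4 + 1\right) + 11\right) + 1 \left(-6\right) = \left(5 + 11\right) - 6 = 16 - 6 = 10$)
$\left(\frac{-6 - 17}{5 - 17} + m\right) o = \left(\frac{-6 - 17}{5 - 17} + 10\right) 34 = \left(\frac{-6 - 17}{-12} + 10\right) 34 = \left(\left(-6 - 17\right) \left(- \frac{1}{12}\right) + 10\right) 34 = \left(\left(-23\right) \left(- \frac{1}{12}\right) + 10\right) 34 = \left(\frac{23}{12} + 10\right) 34 = \frac{143}{12} \cdot 34 = \frac{2431}{6}$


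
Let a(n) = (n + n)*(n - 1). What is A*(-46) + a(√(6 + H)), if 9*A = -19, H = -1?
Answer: 964/9 - 2*√5 ≈ 102.64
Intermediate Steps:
a(n) = 2*n*(-1 + n) (a(n) = (2*n)*(-1 + n) = 2*n*(-1 + n))
A = -19/9 (A = (⅑)*(-19) = -19/9 ≈ -2.1111)
A*(-46) + a(√(6 + H)) = -19/9*(-46) + 2*√(6 - 1)*(-1 + √(6 - 1)) = 874/9 + 2*√5*(-1 + √5)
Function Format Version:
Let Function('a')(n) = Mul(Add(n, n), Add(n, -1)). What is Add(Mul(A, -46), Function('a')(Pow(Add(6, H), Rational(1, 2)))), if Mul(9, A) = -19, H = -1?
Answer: Add(Rational(964, 9), Mul(-2, Pow(5, Rational(1, 2)))) ≈ 102.64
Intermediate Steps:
Function('a')(n) = Mul(2, n, Add(-1, n)) (Function('a')(n) = Mul(Mul(2, n), Add(-1, n)) = Mul(2, n, Add(-1, n)))
A = Rational(-19, 9) (A = Mul(Rational(1, 9), -19) = Rational(-19, 9) ≈ -2.1111)
Add(Mul(A, -46), Function('a')(Pow(Add(6, H), Rational(1, 2)))) = Add(Mul(Rational(-19, 9), -46), Mul(2, Pow(Add(6, -1), Rational(1, 2)), Add(-1, Pow(Add(6, -1), Rational(1, 2))))) = Add(Rational(874, 9), Mul(2, Pow(5, Rational(1, 2)), Add(-1, Pow(5, Rational(1, 2)))))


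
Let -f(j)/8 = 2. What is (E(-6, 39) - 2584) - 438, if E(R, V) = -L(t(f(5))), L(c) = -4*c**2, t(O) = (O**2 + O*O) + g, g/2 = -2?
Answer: 1029234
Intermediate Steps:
g = -4 (g = 2*(-2) = -4)
f(j) = -16 (f(j) = -8*2 = -16)
t(O) = -4 + 2*O**2 (t(O) = (O**2 + O*O) - 4 = (O**2 + O**2) - 4 = 2*O**2 - 4 = -4 + 2*O**2)
E(R, V) = 1032256 (E(R, V) = -(-4)*(-4 + 2*(-16)**2)**2 = -(-4)*(-4 + 2*256)**2 = -(-4)*(-4 + 512)**2 = -(-4)*508**2 = -(-4)*258064 = -1*(-1032256) = 1032256)
(E(-6, 39) - 2584) - 438 = (1032256 - 2584) - 438 = 1029672 - 438 = 1029234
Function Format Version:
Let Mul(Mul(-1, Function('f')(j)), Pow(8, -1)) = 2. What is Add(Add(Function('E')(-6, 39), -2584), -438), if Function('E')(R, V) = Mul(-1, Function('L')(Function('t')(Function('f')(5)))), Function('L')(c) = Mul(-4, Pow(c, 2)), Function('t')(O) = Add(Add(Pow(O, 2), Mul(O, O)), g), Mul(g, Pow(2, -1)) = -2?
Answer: 1029234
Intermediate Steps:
g = -4 (g = Mul(2, -2) = -4)
Function('f')(j) = -16 (Function('f')(j) = Mul(-8, 2) = -16)
Function('t')(O) = Add(-4, Mul(2, Pow(O, 2))) (Function('t')(O) = Add(Add(Pow(O, 2), Mul(O, O)), -4) = Add(Add(Pow(O, 2), Pow(O, 2)), -4) = Add(Mul(2, Pow(O, 2)), -4) = Add(-4, Mul(2, Pow(O, 2))))
Function('E')(R, V) = 1032256 (Function('E')(R, V) = Mul(-1, Mul(-4, Pow(Add(-4, Mul(2, Pow(-16, 2))), 2))) = Mul(-1, Mul(-4, Pow(Add(-4, Mul(2, 256)), 2))) = Mul(-1, Mul(-4, Pow(Add(-4, 512), 2))) = Mul(-1, Mul(-4, Pow(508, 2))) = Mul(-1, Mul(-4, 258064)) = Mul(-1, -1032256) = 1032256)
Add(Add(Function('E')(-6, 39), -2584), -438) = Add(Add(1032256, -2584), -438) = Add(1029672, -438) = 1029234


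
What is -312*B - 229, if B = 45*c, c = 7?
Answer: -98509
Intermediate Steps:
B = 315 (B = 45*7 = 315)
-312*B - 229 = -312*315 - 229 = -98280 - 229 = -98509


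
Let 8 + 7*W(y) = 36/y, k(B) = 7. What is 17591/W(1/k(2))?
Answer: 123137/244 ≈ 504.66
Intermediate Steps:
W(y) = -8/7 + 36/(7*y) (W(y) = -8/7 + (36/y)/7 = -8/7 + 36/(7*y))
17591/W(1/k(2)) = 17591/((4*(9 - 2/7)/(7*(1/7)))) = 17591/((4*(9 - 2*⅐)/(7*(⅐)))) = 17591/(((4/7)*7*(9 - 2/7))) = 17591/(((4/7)*7*(61/7))) = 17591/(244/7) = 17591*(7/244) = 123137/244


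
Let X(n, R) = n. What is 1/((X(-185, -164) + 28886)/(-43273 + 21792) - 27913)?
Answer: -21481/599627854 ≈ -3.5824e-5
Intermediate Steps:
1/((X(-185, -164) + 28886)/(-43273 + 21792) - 27913) = 1/((-185 + 28886)/(-43273 + 21792) - 27913) = 1/(28701/(-21481) - 27913) = 1/(28701*(-1/21481) - 27913) = 1/(-28701/21481 - 27913) = 1/(-599627854/21481) = -21481/599627854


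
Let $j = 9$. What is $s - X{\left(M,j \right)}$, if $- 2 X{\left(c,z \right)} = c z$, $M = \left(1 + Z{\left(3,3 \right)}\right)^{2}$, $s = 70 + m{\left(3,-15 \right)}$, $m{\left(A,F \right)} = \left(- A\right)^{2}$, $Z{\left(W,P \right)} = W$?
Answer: $151$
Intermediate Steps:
$m{\left(A,F \right)} = A^{2}$
$s = 79$ ($s = 70 + 3^{2} = 70 + 9 = 79$)
$M = 16$ ($M = \left(1 + 3\right)^{2} = 4^{2} = 16$)
$X{\left(c,z \right)} = - \frac{c z}{2}$
$s - X{\left(M,j \right)} = 79 - \left(- \frac{1}{2}\right) 16 \cdot 9 = 79 - -72 = 79 + 72 = 151$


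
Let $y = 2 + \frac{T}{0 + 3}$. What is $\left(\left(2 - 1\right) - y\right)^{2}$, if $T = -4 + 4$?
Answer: $1$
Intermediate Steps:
$T = 0$
$y = 2$ ($y = 2 + \frac{0}{0 + 3} = 2 + \frac{0}{3} = 2 + 0 \cdot \frac{1}{3} = 2 + 0 = 2$)
$\left(\left(2 - 1\right) - y\right)^{2} = \left(\left(2 - 1\right) - 2\right)^{2} = \left(1 - 2\right)^{2} = \left(-1\right)^{2} = 1$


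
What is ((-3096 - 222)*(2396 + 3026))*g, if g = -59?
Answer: 1061421564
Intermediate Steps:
((-3096 - 222)*(2396 + 3026))*g = ((-3096 - 222)*(2396 + 3026))*(-59) = -3318*5422*(-59) = -17990196*(-59) = 1061421564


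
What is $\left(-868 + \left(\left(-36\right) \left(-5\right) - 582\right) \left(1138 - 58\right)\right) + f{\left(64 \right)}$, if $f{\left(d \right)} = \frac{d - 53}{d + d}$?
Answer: $- \frac{55683573}{128} \approx -4.3503 \cdot 10^{5}$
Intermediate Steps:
$f{\left(d \right)} = \frac{-53 + d}{2 d}$
$\left(-868 + \left(\left(-36\right) \left(-5\right) - 582\right) \left(1138 - 58\right)\right) + f{\left(64 \right)} = \left(-868 + \left(\left(-36\right) \left(-5\right) - 582\right) \left(1138 - 58\right)\right) + \frac{-53 + 64}{2 \cdot 64} = \left(-868 + \left(180 - 582\right) 1080\right) + \frac{1}{2} \cdot \frac{1}{64} \cdot 11 = \left(-868 - 434160\right) + \frac{11}{128} = -435028 + \frac{11}{128} = - \frac{55683573}{128}$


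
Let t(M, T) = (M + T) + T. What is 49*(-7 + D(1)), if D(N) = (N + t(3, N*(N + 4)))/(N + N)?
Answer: 0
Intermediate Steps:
t(M, T) = M + 2*T
D(N) = (3 + N + 2*N*(4 + N))/(2*N) (D(N) = (N + (3 + 2*(N*(N + 4))))/(N + N) = (N + (3 + 2*(N*(4 + N))))/((2*N)) = (N + (3 + 2*N*(4 + N)))*(1/(2*N)) = (3 + N + 2*N*(4 + N))*(1/(2*N)) = (3 + N + 2*N*(4 + N))/(2*N))
49*(-7 + D(1)) = 49*(-7 + (9/2 + 1 + (3/2)/1)) = 49*(-7 + (9/2 + 1 + (3/2)*1)) = 49*(-7 + (9/2 + 1 + 3/2)) = 49*(-7 + 7) = 49*0 = 0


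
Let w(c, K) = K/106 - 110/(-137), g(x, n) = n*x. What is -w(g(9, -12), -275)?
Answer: 26015/14522 ≈ 1.7914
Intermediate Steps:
w(c, K) = 110/137 + K/106 (w(c, K) = K*(1/106) - 110*(-1/137) = K/106 + 110/137 = 110/137 + K/106)
-w(g(9, -12), -275) = -(110/137 + (1/106)*(-275)) = -(110/137 - 275/106) = -1*(-26015/14522) = 26015/14522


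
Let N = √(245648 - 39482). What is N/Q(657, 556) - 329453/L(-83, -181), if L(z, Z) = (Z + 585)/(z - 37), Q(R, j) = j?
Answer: 9883590/101 + √206166/556 ≈ 97858.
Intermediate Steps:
N = √206166 ≈ 454.06
L(z, Z) = (585 + Z)/(-37 + z)
N/Q(657, 556) - 329453/L(-83, -181) = √206166/556 - 329453*(-37 - 83)/(585 - 181) = √206166*(1/556) - 329453/(404/(-120)) = √206166/556 - 329453/((-1/120*404)) = √206166/556 - 329453/(-101/30) = √206166/556 - 329453*(-30/101) = √206166/556 + 9883590/101 = 9883590/101 + √206166/556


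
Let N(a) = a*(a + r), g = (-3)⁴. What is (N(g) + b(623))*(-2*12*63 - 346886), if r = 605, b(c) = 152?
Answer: -19412039764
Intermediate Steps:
g = 81
N(a) = a*(605 + a) (N(a) = a*(a + 605) = a*(605 + a))
(N(g) + b(623))*(-2*12*63 - 346886) = (81*(605 + 81) + 152)*(-2*12*63 - 346886) = (81*686 + 152)*(-24*63 - 346886) = (55566 + 152)*(-1512 - 346886) = 55718*(-348398) = -19412039764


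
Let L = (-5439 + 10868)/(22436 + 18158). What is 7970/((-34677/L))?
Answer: -21634565/703839069 ≈ -0.030738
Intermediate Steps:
L = 5429/40594 ≈ 0.13374
7970/((-34677/L)) = 7970/((-34677/5429/40594)) = 7970/((-34677*40594/5429)) = 7970/(-1407678138/5429) = 7970*(-5429/1407678138) = -21634565/703839069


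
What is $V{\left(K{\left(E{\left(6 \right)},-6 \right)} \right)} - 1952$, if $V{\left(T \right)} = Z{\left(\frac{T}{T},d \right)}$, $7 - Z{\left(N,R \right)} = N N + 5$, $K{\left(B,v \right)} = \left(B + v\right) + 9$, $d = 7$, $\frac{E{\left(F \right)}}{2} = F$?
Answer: $-1951$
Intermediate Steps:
$E{\left(F \right)} = 2 F$
$K{\left(B,v \right)} = 9 + B + v$
$Z{\left(N,R \right)} = 2 - N^{2}$ ($Z{\left(N,R \right)} = 7 - \left(N N + 5\right) = 7 - \left(N^{2} + 5\right) = 7 - \left(5 + N^{2}\right) = 2 - N^{2}$)
$V{\left(T \right)} = 1$ ($V{\left(T \right)} = 2 - \left(\frac{T}{T}\right)^{2} = 2 - 1^{2} = 2 - 1 = 1$)
$V{\left(K{\left(E{\left(6 \right)},-6 \right)} \right)} - 1952 = 1 - 1952 = -1951$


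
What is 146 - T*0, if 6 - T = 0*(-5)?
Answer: 146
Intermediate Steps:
T = 6 (T = 6 - 0*(-5) = 6 - 1*0 = 6 + 0 = 6)
146 - T*0 = 146 - 6*0 = 146 - 1*0 = 146 + 0 = 146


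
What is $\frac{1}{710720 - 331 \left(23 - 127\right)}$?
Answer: $\frac{1}{745144} \approx 1.342 \cdot 10^{-6}$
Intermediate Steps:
$\frac{1}{710720 - 331 \left(23 - 127\right)} = \frac{1}{710720 - -34424} = \frac{1}{710720 + 34424} = \frac{1}{745144}$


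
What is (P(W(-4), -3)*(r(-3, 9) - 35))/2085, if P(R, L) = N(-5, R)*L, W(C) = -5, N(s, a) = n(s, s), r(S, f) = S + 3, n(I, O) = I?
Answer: -35/139 ≈ -0.25180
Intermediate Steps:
r(S, f) = 3 + S
N(s, a) = s
P(R, L) = -5*L
(P(W(-4), -3)*(r(-3, 9) - 35))/2085 = ((-5*(-3))*((3 - 3) - 35))/2085 = (15*(0 - 35))*(1/2085) = (15*(-35))*(1/2085) = -525*1/2085 = -35/139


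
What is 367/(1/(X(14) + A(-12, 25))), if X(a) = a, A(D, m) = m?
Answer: 14313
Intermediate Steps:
367/(1/(X(14) + A(-12, 25))) = 367/(1/(14 + 25)) = 367/(1/39) = 367*39 = 14313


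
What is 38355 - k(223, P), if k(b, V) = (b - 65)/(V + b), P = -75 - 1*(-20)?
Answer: 3221741/84 ≈ 38354.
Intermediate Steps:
P = -55 (P = -75 + 20 = -55)
k(b, V) = (-65 + b)/(V + b)
38355 - k(223, P) = 38355 - (-65 + 223)/(-55 + 223) = 38355 - 158/168 = 38355 - 1*79/84 = 38355 - 79/84 = 3221741/84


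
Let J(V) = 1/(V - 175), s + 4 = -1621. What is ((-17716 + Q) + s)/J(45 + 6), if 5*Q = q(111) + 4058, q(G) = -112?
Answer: 11502116/5 ≈ 2.3004e+6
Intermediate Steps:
s = -1625 (s = -4 - 1621 = -1625)
Q = 3946/5 (Q = (-112 + 4058)/5 = (⅕)*3946 = 3946/5 ≈ 789.20)
J(V) = 1/(-175 + V)
((-17716 + Q) + s)/J(45 + 6) = ((-17716 + 3946/5) - 1625)/(1/(-175 + (45 + 6))) = (-84634/5 - 1625)/(1/(-175 + 51)) = -92759/(5*(1/(-124))) = -92759/(5*(-1/124)) = -92759/5*(-124) = 11502116/5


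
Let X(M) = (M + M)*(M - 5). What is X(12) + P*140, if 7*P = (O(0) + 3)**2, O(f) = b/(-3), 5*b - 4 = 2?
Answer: 1516/5 ≈ 303.20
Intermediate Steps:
b = 6/5 (b = 4/5 + (1/5)*2 = 4/5 + 2/5 = 6/5 ≈ 1.2000)
X(M) = 2*M*(-5 + M) (X(M) = (2*M)*(-5 + M) = 2*M*(-5 + M))
O(f) = -2/5 (O(f) = (6/5)/(-3) = (6/5)*(-1/3) = -2/5)
P = 169/175 (P = (-2/5 + 3)**2/7 = (13/5)**2/7 = (1/7)*(169/25) = 169/175 ≈ 0.96571)
X(12) + P*140 = 2*12*(-5 + 12) + (169/175)*140 = 2*12*7 + 676/5 = 168 + 676/5 = 1516/5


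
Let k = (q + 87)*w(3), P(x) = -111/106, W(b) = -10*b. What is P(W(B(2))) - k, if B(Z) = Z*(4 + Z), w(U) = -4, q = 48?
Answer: 57129/106 ≈ 538.95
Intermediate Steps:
P(x) = -111/106 (P(x) = -111*1/106 = -111/106)
k = -540 (k = (48 + 87)*(-4) = 135*(-4) = -540)
P(W(B(2))) - k = -111/106 - 1*(-540) = -111/106 + 540 = 57129/106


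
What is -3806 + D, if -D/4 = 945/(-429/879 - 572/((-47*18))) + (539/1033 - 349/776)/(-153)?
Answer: -5694898771749007/238229681118 ≈ -23905.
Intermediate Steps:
D = -4788196605413899/238229681118 (D = -4*(945/(-429/879 - 572/((-47*18))) + (539/1033 - 349/776)/(-153)) = -4*(945/(-429*1/879 - 572/(-846)) + (539*(1/1033) - 349*1/776)*(-1/153)) = -4*(945/(-143/293 - 572*(-1/846)) + (539/1033 - 349/776)*(-1/153)) = -4*(945/(-143/293 + 286/423) + (57747/801608)*(-1/153)) = -4*(945/(23309/123939) - 19249/40882008) = -4*(945*(123939/23309) - 19249/40882008) = -4*(117122355/23309 - 19249/40882008) = -4*4788196605413899/952918724472 = -4788196605413899/238229681118 ≈ -20099.)
-3806 + D = -3806 - 4788196605413899/238229681118 = -5694898771749007/238229681118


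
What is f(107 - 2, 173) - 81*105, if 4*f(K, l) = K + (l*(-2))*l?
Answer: -93773/4 ≈ -23443.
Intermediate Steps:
f(K, l) = -l²/2 + K/4 (f(K, l) = (K + (l*(-2))*l)/4 = (K + (-2*l)*l)/4 = (K - 2*l²)/4 = -l²/2 + K/4)
f(107 - 2, 173) - 81*105 = (-½*173² + (107 - 2)/4) - 81*105 = (-½*29929 + (¼)*105) - 1*8505 = (-29929/2 + 105/4) - 8505 = -59753/4 - 8505 = -93773/4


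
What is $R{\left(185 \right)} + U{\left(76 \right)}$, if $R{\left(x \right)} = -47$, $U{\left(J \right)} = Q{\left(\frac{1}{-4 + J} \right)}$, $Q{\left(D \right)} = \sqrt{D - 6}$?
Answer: $-47 + \frac{i \sqrt{862}}{12} \approx -47.0 + 2.4467 i$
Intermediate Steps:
$Q{\left(D \right)} = \sqrt{-6 + D}$
$U{\left(J \right)} = \sqrt{-6 + \frac{1}{-4 + J}}$
$R{\left(185 \right)} + U{\left(76 \right)} = -47 + \sqrt{\frac{25 - 456}{-4 + 76}} = -47 + \sqrt{\frac{25 - 456}{72}} = -47 + \sqrt{\frac{1}{72} \left(-431\right)} = -47 + \sqrt{- \frac{431}{72}} = -47 + \frac{i \sqrt{862}}{12}$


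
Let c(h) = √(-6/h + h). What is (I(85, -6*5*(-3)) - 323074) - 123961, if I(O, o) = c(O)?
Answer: -447035 + √613615/85 ≈ -4.4703e+5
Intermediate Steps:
c(h) = √(h - 6/h)
I(O, o) = √(O - 6/O)
(I(85, -6*5*(-3)) - 323074) - 123961 = (√(85 - 6/85) - 323074) - 123961 = (√(7219/85) - 323074) - 123961 = (√613615/85 - 323074) - 123961 = (-323074 + √613615/85) - 123961 = -447035 + √613615/85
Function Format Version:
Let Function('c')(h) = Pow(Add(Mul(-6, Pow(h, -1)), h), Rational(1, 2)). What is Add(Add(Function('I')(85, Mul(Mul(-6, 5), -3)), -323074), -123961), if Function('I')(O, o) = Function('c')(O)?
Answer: Add(-447035, Mul(Rational(1, 85), Pow(613615, Rational(1, 2)))) ≈ -4.4703e+5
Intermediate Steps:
Function('c')(h) = Pow(Add(h, Mul(-6, Pow(h, -1))), Rational(1, 2))
Function('I')(O, o) = Pow(Add(O, Mul(-6, Pow(O, -1))), Rational(1, 2))
Add(Add(Function('I')(85, Mul(Mul(-6, 5), -3)), -323074), -123961) = Add(Add(Pow(Add(85, Mul(-6, Pow(85, -1))), Rational(1, 2)), -323074), -123961) = Add(Add(Pow(Add(85, Mul(-6, Rational(1, 85))), Rational(1, 2)), -323074), -123961) = Add(Add(Pow(Add(85, Rational(-6, 85)), Rational(1, 2)), -323074), -123961) = Add(Add(Pow(Rational(7219, 85), Rational(1, 2)), -323074), -123961) = Add(Add(Mul(Rational(1, 85), Pow(613615, Rational(1, 2))), -323074), -123961) = Add(Add(-323074, Mul(Rational(1, 85), Pow(613615, Rational(1, 2)))), -123961) = Add(-447035, Mul(Rational(1, 85), Pow(613615, Rational(1, 2))))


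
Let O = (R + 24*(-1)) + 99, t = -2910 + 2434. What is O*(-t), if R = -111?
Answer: -17136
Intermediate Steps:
t = -476
O = -36 (O = (-111 + 24*(-1)) + 99 = (-111 - 24) + 99 = -135 + 99 = -36)
O*(-t) = -(-36)*(-476) = -36*476 = -17136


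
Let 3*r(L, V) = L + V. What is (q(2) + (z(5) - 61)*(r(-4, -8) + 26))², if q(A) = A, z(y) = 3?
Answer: 1623076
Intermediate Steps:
r(L, V) = L/3 + V/3 (r(L, V) = (L + V)/3 = L/3 + V/3)
(q(2) + (z(5) - 61)*(r(-4, -8) + 26))² = (2 + (3 - 61)*(((⅓)*(-4) + (⅓)*(-8)) + 26))² = (2 - 58*((-4/3 - 8/3) + 26))² = (2 - 58*(-4 + 26))² = (2 - 58*22)² = (2 - 1276)² = (-1274)² = 1623076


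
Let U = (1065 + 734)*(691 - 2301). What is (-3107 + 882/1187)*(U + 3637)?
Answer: 10665947690631/1187 ≈ 8.9856e+9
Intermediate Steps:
U = -2896390 (U = 1799*(-1610) = -2896390)
(-3107 + 882/1187)*(U + 3637) = (-3107 + 882/1187)*(-2896390 + 3637) = (-3107 + 882*(1/1187))*(-2892753) = (-3107 + 882/1187)*(-2892753) = -3687127/1187*(-2892753) = 10665947690631/1187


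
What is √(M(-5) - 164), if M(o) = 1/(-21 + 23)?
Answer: I*√654/2 ≈ 12.787*I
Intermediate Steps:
M(o) = ½ (M(o) = 1/2 = ½)
√(M(-5) - 164) = √(½ - 164) = √(-327/2) = I*√654/2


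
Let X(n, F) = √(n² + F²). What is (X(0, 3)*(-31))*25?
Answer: -2325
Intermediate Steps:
X(n, F) = √(F² + n²)
(X(0, 3)*(-31))*25 = (√(3² + 0²)*(-31))*25 = (√(9 + 0)*(-31))*25 = (√9*(-31))*25 = (3*(-31))*25 = -93*25 = -2325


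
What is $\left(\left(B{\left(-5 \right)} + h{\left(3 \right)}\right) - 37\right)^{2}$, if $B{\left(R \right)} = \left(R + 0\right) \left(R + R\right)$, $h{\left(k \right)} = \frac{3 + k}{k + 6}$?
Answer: $\frac{1681}{9} \approx 186.78$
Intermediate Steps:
$h{\left(k \right)} = \frac{3 + k}{6 + k}$
$B{\left(R \right)} = 2 R^{2}$ ($B{\left(R \right)} = R 2 R = 2 R^{2}$)
$\left(\left(B{\left(-5 \right)} + h{\left(3 \right)}\right) - 37\right)^{2} = \left(\left(2 \left(-5\right)^{2} + \frac{3 + 3}{6 + 3}\right) - 37\right)^{2} = \left(\left(2 \cdot 25 + \frac{1}{9} \cdot 6\right) - 37\right)^{2} = \left(\left(50 + \frac{1}{9} \cdot 6\right) - 37\right)^{2} = \left(\left(50 + \frac{2}{3}\right) - 37\right)^{2} = \left(\frac{152}{3} - 37\right)^{2} = \left(\frac{41}{3}\right)^{2} = \frac{1681}{9}$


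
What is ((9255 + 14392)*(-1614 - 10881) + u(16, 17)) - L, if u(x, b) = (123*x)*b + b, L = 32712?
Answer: -295468504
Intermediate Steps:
u(x, b) = b + 123*b*x (u(x, b) = 123*b*x + b = b + 123*b*x)
((9255 + 14392)*(-1614 - 10881) + u(16, 17)) - L = ((9255 + 14392)*(-1614 - 10881) + 17*(1 + 123*16)) - 1*32712 = (23647*(-12495) + 17*(1 + 1968)) - 32712 = (-295469265 + 17*1969) - 32712 = (-295469265 + 33473) - 32712 = -295435792 - 32712 = -295468504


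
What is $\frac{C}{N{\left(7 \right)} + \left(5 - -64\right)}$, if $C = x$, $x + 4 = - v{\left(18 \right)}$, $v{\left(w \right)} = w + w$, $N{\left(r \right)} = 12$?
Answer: $- \frac{40}{81} \approx -0.49383$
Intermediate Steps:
$v{\left(w \right)} = 2 w$
$x = -40$ ($x = -4 - 2 \cdot 18 = -4 - 36 = -40$)
$C = -40$
$\frac{C}{N{\left(7 \right)} + \left(5 - -64\right)} = - \frac{40}{12 + \left(5 - -64\right)} = - \frac{40}{12 + \left(5 + 64\right)} = - \frac{40}{12 + 69} = - \frac{40}{81}$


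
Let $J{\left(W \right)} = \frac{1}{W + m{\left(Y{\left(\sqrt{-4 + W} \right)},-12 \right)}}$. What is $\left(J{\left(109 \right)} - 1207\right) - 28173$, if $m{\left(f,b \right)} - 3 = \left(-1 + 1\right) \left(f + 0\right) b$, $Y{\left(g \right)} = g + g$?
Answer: $- \frac{3290559}{112} \approx -29380.0$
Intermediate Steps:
$Y{\left(g \right)} = 2 g$
$m{\left(f,b \right)} = 3$ ($m{\left(f,b \right)} = 3 + \left(-1 + 1\right) \left(f + 0\right) b = 3 + 0 f b = 3 + 0 b = 3 + 0 = 3$)
$J{\left(W \right)} = \frac{1}{3 + W}$ ($J{\left(W \right)} = \frac{1}{W + 3} = \frac{1}{3 + W}$)
$\left(J{\left(109 \right)} - 1207\right) - 28173 = \left(\frac{1}{3 + 109} - 1207\right) - 28173 = \left(\frac{1}{112} - 1207\right) - 28173 = - \frac{135183}{112} - 28173 = - \frac{3290559}{112}$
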